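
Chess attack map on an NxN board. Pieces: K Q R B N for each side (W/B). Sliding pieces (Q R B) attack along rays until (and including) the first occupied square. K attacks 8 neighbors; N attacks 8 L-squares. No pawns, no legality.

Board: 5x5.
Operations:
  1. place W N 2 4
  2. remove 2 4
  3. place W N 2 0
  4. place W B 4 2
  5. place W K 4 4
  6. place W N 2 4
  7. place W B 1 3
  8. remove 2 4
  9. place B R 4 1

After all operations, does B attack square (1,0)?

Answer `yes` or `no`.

Op 1: place WN@(2,4)
Op 2: remove (2,4)
Op 3: place WN@(2,0)
Op 4: place WB@(4,2)
Op 5: place WK@(4,4)
Op 6: place WN@(2,4)
Op 7: place WB@(1,3)
Op 8: remove (2,4)
Op 9: place BR@(4,1)
Per-piece attacks for B:
  BR@(4,1): attacks (4,2) (4,0) (3,1) (2,1) (1,1) (0,1) [ray(0,1) blocked at (4,2)]
B attacks (1,0): no

Answer: no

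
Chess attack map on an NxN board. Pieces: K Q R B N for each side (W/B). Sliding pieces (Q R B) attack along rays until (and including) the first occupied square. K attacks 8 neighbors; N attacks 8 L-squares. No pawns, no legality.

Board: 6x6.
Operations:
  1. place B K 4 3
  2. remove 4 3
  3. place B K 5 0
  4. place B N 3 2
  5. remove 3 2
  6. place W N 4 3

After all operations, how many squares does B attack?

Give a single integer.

Op 1: place BK@(4,3)
Op 2: remove (4,3)
Op 3: place BK@(5,0)
Op 4: place BN@(3,2)
Op 5: remove (3,2)
Op 6: place WN@(4,3)
Per-piece attacks for B:
  BK@(5,0): attacks (5,1) (4,0) (4,1)
Union (3 distinct): (4,0) (4,1) (5,1)

Answer: 3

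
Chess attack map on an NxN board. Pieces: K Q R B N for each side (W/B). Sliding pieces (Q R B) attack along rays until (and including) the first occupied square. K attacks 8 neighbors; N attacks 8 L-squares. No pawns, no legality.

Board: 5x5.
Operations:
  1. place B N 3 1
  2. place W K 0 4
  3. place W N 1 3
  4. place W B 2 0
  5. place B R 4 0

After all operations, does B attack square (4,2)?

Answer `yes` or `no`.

Op 1: place BN@(3,1)
Op 2: place WK@(0,4)
Op 3: place WN@(1,3)
Op 4: place WB@(2,0)
Op 5: place BR@(4,0)
Per-piece attacks for B:
  BN@(3,1): attacks (4,3) (2,3) (1,2) (1,0)
  BR@(4,0): attacks (4,1) (4,2) (4,3) (4,4) (3,0) (2,0) [ray(-1,0) blocked at (2,0)]
B attacks (4,2): yes

Answer: yes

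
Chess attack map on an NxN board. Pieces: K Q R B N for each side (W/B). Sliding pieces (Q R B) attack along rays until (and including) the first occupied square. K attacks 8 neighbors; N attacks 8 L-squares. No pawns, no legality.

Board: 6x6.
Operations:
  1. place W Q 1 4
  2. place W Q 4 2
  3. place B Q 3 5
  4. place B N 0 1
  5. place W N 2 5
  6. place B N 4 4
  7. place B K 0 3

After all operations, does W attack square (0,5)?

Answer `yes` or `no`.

Op 1: place WQ@(1,4)
Op 2: place WQ@(4,2)
Op 3: place BQ@(3,5)
Op 4: place BN@(0,1)
Op 5: place WN@(2,5)
Op 6: place BN@(4,4)
Op 7: place BK@(0,3)
Per-piece attacks for W:
  WQ@(1,4): attacks (1,5) (1,3) (1,2) (1,1) (1,0) (2,4) (3,4) (4,4) (0,4) (2,5) (2,3) (3,2) (4,1) (5,0) (0,5) (0,3) [ray(1,0) blocked at (4,4); ray(1,1) blocked at (2,5); ray(-1,-1) blocked at (0,3)]
  WN@(2,5): attacks (3,3) (4,4) (1,3) (0,4)
  WQ@(4,2): attacks (4,3) (4,4) (4,1) (4,0) (5,2) (3,2) (2,2) (1,2) (0,2) (5,3) (5,1) (3,3) (2,4) (1,5) (3,1) (2,0) [ray(0,1) blocked at (4,4)]
W attacks (0,5): yes

Answer: yes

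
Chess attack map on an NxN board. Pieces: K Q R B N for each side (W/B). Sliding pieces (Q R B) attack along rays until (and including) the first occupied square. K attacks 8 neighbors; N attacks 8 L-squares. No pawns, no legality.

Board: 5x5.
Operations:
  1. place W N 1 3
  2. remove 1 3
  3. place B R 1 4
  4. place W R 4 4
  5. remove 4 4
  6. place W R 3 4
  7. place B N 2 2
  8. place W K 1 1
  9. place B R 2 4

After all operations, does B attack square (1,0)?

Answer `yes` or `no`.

Answer: yes

Derivation:
Op 1: place WN@(1,3)
Op 2: remove (1,3)
Op 3: place BR@(1,4)
Op 4: place WR@(4,4)
Op 5: remove (4,4)
Op 6: place WR@(3,4)
Op 7: place BN@(2,2)
Op 8: place WK@(1,1)
Op 9: place BR@(2,4)
Per-piece attacks for B:
  BR@(1,4): attacks (1,3) (1,2) (1,1) (2,4) (0,4) [ray(0,-1) blocked at (1,1); ray(1,0) blocked at (2,4)]
  BN@(2,2): attacks (3,4) (4,3) (1,4) (0,3) (3,0) (4,1) (1,0) (0,1)
  BR@(2,4): attacks (2,3) (2,2) (3,4) (1,4) [ray(0,-1) blocked at (2,2); ray(1,0) blocked at (3,4); ray(-1,0) blocked at (1,4)]
B attacks (1,0): yes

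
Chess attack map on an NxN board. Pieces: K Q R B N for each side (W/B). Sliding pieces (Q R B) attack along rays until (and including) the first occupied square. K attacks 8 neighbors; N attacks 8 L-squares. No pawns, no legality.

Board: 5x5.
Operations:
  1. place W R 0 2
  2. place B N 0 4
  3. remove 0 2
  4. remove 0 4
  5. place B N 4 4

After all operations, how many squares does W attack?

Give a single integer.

Answer: 0

Derivation:
Op 1: place WR@(0,2)
Op 2: place BN@(0,4)
Op 3: remove (0,2)
Op 4: remove (0,4)
Op 5: place BN@(4,4)
Per-piece attacks for W:
Union (0 distinct): (none)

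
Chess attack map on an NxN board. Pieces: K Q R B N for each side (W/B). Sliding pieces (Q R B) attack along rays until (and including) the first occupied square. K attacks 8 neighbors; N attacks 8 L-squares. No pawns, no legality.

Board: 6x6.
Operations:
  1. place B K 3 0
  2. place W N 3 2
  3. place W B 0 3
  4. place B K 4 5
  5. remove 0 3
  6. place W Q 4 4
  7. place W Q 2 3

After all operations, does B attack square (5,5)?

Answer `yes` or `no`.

Answer: yes

Derivation:
Op 1: place BK@(3,0)
Op 2: place WN@(3,2)
Op 3: place WB@(0,3)
Op 4: place BK@(4,5)
Op 5: remove (0,3)
Op 6: place WQ@(4,4)
Op 7: place WQ@(2,3)
Per-piece attacks for B:
  BK@(3,0): attacks (3,1) (4,0) (2,0) (4,1) (2,1)
  BK@(4,5): attacks (4,4) (5,5) (3,5) (5,4) (3,4)
B attacks (5,5): yes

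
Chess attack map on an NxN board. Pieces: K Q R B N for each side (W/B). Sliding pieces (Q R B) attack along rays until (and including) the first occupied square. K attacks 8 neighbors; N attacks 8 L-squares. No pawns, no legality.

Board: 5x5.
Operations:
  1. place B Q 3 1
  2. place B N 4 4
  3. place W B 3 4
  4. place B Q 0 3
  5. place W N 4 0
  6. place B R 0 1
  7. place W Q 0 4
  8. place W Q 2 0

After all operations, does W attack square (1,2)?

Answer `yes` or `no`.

Op 1: place BQ@(3,1)
Op 2: place BN@(4,4)
Op 3: place WB@(3,4)
Op 4: place BQ@(0,3)
Op 5: place WN@(4,0)
Op 6: place BR@(0,1)
Op 7: place WQ@(0,4)
Op 8: place WQ@(2,0)
Per-piece attacks for W:
  WQ@(0,4): attacks (0,3) (1,4) (2,4) (3,4) (1,3) (2,2) (3,1) [ray(0,-1) blocked at (0,3); ray(1,0) blocked at (3,4); ray(1,-1) blocked at (3,1)]
  WQ@(2,0): attacks (2,1) (2,2) (2,3) (2,4) (3,0) (4,0) (1,0) (0,0) (3,1) (1,1) (0,2) [ray(1,0) blocked at (4,0); ray(1,1) blocked at (3,1)]
  WB@(3,4): attacks (4,3) (2,3) (1,2) (0,1) [ray(-1,-1) blocked at (0,1)]
  WN@(4,0): attacks (3,2) (2,1)
W attacks (1,2): yes

Answer: yes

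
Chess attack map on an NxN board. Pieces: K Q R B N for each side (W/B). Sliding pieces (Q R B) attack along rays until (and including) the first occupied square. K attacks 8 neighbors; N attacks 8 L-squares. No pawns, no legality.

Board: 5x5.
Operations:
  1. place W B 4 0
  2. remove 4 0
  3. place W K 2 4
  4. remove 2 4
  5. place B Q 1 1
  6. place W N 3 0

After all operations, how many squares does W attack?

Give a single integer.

Answer: 3

Derivation:
Op 1: place WB@(4,0)
Op 2: remove (4,0)
Op 3: place WK@(2,4)
Op 4: remove (2,4)
Op 5: place BQ@(1,1)
Op 6: place WN@(3,0)
Per-piece attacks for W:
  WN@(3,0): attacks (4,2) (2,2) (1,1)
Union (3 distinct): (1,1) (2,2) (4,2)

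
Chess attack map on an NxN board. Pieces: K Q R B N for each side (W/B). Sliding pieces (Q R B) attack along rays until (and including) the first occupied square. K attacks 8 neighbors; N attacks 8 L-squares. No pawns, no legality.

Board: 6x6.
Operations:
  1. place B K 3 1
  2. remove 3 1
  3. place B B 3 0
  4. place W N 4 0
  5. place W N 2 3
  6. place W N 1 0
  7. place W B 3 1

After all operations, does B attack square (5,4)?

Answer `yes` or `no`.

Answer: no

Derivation:
Op 1: place BK@(3,1)
Op 2: remove (3,1)
Op 3: place BB@(3,0)
Op 4: place WN@(4,0)
Op 5: place WN@(2,3)
Op 6: place WN@(1,0)
Op 7: place WB@(3,1)
Per-piece attacks for B:
  BB@(3,0): attacks (4,1) (5,2) (2,1) (1,2) (0,3)
B attacks (5,4): no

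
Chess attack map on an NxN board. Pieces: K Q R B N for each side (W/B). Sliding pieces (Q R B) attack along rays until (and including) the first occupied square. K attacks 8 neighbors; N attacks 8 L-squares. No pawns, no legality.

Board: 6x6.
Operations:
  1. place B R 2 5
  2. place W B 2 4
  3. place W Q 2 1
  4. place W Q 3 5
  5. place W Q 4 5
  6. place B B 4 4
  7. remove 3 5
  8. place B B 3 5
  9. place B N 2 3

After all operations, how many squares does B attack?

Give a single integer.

Answer: 15

Derivation:
Op 1: place BR@(2,5)
Op 2: place WB@(2,4)
Op 3: place WQ@(2,1)
Op 4: place WQ@(3,5)
Op 5: place WQ@(4,5)
Op 6: place BB@(4,4)
Op 7: remove (3,5)
Op 8: place BB@(3,5)
Op 9: place BN@(2,3)
Per-piece attacks for B:
  BN@(2,3): attacks (3,5) (4,4) (1,5) (0,4) (3,1) (4,2) (1,1) (0,2)
  BR@(2,5): attacks (2,4) (3,5) (1,5) (0,5) [ray(0,-1) blocked at (2,4); ray(1,0) blocked at (3,5)]
  BB@(3,5): attacks (4,4) (2,4) [ray(1,-1) blocked at (4,4); ray(-1,-1) blocked at (2,4)]
  BB@(4,4): attacks (5,5) (5,3) (3,5) (3,3) (2,2) (1,1) (0,0) [ray(-1,1) blocked at (3,5)]
Union (15 distinct): (0,0) (0,2) (0,4) (0,5) (1,1) (1,5) (2,2) (2,4) (3,1) (3,3) (3,5) (4,2) (4,4) (5,3) (5,5)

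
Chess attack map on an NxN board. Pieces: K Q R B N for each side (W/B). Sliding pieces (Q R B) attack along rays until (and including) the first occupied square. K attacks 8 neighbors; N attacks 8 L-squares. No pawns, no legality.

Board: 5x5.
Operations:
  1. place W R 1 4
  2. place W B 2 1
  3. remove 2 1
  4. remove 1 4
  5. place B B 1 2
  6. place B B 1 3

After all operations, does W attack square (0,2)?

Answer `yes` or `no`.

Answer: no

Derivation:
Op 1: place WR@(1,4)
Op 2: place WB@(2,1)
Op 3: remove (2,1)
Op 4: remove (1,4)
Op 5: place BB@(1,2)
Op 6: place BB@(1,3)
Per-piece attacks for W:
W attacks (0,2): no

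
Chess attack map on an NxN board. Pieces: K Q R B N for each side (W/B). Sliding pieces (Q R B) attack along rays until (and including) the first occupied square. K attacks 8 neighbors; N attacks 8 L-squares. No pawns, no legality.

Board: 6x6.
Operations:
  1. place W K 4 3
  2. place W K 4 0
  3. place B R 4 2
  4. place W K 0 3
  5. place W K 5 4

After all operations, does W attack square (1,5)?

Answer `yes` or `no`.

Answer: no

Derivation:
Op 1: place WK@(4,3)
Op 2: place WK@(4,0)
Op 3: place BR@(4,2)
Op 4: place WK@(0,3)
Op 5: place WK@(5,4)
Per-piece attacks for W:
  WK@(0,3): attacks (0,4) (0,2) (1,3) (1,4) (1,2)
  WK@(4,0): attacks (4,1) (5,0) (3,0) (5,1) (3,1)
  WK@(4,3): attacks (4,4) (4,2) (5,3) (3,3) (5,4) (5,2) (3,4) (3,2)
  WK@(5,4): attacks (5,5) (5,3) (4,4) (4,5) (4,3)
W attacks (1,5): no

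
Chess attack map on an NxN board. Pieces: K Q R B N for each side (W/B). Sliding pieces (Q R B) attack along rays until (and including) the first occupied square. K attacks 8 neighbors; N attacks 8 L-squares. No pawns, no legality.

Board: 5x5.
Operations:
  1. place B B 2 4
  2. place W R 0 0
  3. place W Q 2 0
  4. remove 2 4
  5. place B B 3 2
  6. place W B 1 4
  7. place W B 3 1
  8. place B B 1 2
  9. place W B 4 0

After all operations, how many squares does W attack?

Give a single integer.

Op 1: place BB@(2,4)
Op 2: place WR@(0,0)
Op 3: place WQ@(2,0)
Op 4: remove (2,4)
Op 5: place BB@(3,2)
Op 6: place WB@(1,4)
Op 7: place WB@(3,1)
Op 8: place BB@(1,2)
Op 9: place WB@(4,0)
Per-piece attacks for W:
  WR@(0,0): attacks (0,1) (0,2) (0,3) (0,4) (1,0) (2,0) [ray(1,0) blocked at (2,0)]
  WB@(1,4): attacks (2,3) (3,2) (0,3) [ray(1,-1) blocked at (3,2)]
  WQ@(2,0): attacks (2,1) (2,2) (2,3) (2,4) (3,0) (4,0) (1,0) (0,0) (3,1) (1,1) (0,2) [ray(1,0) blocked at (4,0); ray(-1,0) blocked at (0,0); ray(1,1) blocked at (3,1)]
  WB@(3,1): attacks (4,2) (4,0) (2,2) (1,3) (0,4) (2,0) [ray(1,-1) blocked at (4,0); ray(-1,-1) blocked at (2,0)]
  WB@(4,0): attacks (3,1) [ray(-1,1) blocked at (3,1)]
Union (18 distinct): (0,0) (0,1) (0,2) (0,3) (0,4) (1,0) (1,1) (1,3) (2,0) (2,1) (2,2) (2,3) (2,4) (3,0) (3,1) (3,2) (4,0) (4,2)

Answer: 18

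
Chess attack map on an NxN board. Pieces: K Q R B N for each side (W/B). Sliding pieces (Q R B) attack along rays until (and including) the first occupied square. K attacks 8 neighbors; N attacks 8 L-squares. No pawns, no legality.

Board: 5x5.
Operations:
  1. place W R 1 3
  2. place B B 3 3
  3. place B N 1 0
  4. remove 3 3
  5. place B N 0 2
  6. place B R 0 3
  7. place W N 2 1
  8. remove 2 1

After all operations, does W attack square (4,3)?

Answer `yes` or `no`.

Answer: yes

Derivation:
Op 1: place WR@(1,3)
Op 2: place BB@(3,3)
Op 3: place BN@(1,0)
Op 4: remove (3,3)
Op 5: place BN@(0,2)
Op 6: place BR@(0,3)
Op 7: place WN@(2,1)
Op 8: remove (2,1)
Per-piece attacks for W:
  WR@(1,3): attacks (1,4) (1,2) (1,1) (1,0) (2,3) (3,3) (4,3) (0,3) [ray(0,-1) blocked at (1,0); ray(-1,0) blocked at (0,3)]
W attacks (4,3): yes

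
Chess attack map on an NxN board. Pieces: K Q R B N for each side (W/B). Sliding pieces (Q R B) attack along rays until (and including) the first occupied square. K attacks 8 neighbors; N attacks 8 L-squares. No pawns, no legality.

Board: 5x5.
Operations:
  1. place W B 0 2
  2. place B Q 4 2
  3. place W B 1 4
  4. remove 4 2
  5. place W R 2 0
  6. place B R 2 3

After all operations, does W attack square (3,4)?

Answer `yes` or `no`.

Op 1: place WB@(0,2)
Op 2: place BQ@(4,2)
Op 3: place WB@(1,4)
Op 4: remove (4,2)
Op 5: place WR@(2,0)
Op 6: place BR@(2,3)
Per-piece attacks for W:
  WB@(0,2): attacks (1,3) (2,4) (1,1) (2,0) [ray(1,-1) blocked at (2,0)]
  WB@(1,4): attacks (2,3) (0,3) [ray(1,-1) blocked at (2,3)]
  WR@(2,0): attacks (2,1) (2,2) (2,3) (3,0) (4,0) (1,0) (0,0) [ray(0,1) blocked at (2,3)]
W attacks (3,4): no

Answer: no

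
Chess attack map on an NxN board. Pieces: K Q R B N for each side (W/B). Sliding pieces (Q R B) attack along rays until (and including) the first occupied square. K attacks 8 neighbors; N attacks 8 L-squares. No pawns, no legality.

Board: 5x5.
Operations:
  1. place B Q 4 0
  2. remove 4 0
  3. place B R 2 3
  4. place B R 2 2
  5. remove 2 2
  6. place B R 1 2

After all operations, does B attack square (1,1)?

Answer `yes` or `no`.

Answer: yes

Derivation:
Op 1: place BQ@(4,0)
Op 2: remove (4,0)
Op 3: place BR@(2,3)
Op 4: place BR@(2,2)
Op 5: remove (2,2)
Op 6: place BR@(1,2)
Per-piece attacks for B:
  BR@(1,2): attacks (1,3) (1,4) (1,1) (1,0) (2,2) (3,2) (4,2) (0,2)
  BR@(2,3): attacks (2,4) (2,2) (2,1) (2,0) (3,3) (4,3) (1,3) (0,3)
B attacks (1,1): yes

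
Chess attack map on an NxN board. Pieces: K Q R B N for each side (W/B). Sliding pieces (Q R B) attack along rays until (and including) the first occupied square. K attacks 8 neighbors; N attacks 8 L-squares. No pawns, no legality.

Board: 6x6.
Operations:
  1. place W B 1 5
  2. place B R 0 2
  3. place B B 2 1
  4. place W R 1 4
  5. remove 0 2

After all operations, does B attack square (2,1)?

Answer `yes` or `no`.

Op 1: place WB@(1,5)
Op 2: place BR@(0,2)
Op 3: place BB@(2,1)
Op 4: place WR@(1,4)
Op 5: remove (0,2)
Per-piece attacks for B:
  BB@(2,1): attacks (3,2) (4,3) (5,4) (3,0) (1,2) (0,3) (1,0)
B attacks (2,1): no

Answer: no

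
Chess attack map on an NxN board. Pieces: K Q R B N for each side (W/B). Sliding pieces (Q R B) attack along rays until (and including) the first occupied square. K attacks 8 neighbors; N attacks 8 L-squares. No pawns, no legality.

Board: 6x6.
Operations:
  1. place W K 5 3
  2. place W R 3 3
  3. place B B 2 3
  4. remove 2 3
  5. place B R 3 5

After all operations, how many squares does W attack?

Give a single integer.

Op 1: place WK@(5,3)
Op 2: place WR@(3,3)
Op 3: place BB@(2,3)
Op 4: remove (2,3)
Op 5: place BR@(3,5)
Per-piece attacks for W:
  WR@(3,3): attacks (3,4) (3,5) (3,2) (3,1) (3,0) (4,3) (5,3) (2,3) (1,3) (0,3) [ray(0,1) blocked at (3,5); ray(1,0) blocked at (5,3)]
  WK@(5,3): attacks (5,4) (5,2) (4,3) (4,4) (4,2)
Union (14 distinct): (0,3) (1,3) (2,3) (3,0) (3,1) (3,2) (3,4) (3,5) (4,2) (4,3) (4,4) (5,2) (5,3) (5,4)

Answer: 14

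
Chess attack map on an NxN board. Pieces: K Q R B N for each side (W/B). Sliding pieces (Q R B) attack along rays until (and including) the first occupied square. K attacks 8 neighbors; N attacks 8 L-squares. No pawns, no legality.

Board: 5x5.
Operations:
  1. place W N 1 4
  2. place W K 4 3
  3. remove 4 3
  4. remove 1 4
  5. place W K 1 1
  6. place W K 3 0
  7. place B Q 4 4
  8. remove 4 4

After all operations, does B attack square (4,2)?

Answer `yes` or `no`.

Answer: no

Derivation:
Op 1: place WN@(1,4)
Op 2: place WK@(4,3)
Op 3: remove (4,3)
Op 4: remove (1,4)
Op 5: place WK@(1,1)
Op 6: place WK@(3,0)
Op 7: place BQ@(4,4)
Op 8: remove (4,4)
Per-piece attacks for B:
B attacks (4,2): no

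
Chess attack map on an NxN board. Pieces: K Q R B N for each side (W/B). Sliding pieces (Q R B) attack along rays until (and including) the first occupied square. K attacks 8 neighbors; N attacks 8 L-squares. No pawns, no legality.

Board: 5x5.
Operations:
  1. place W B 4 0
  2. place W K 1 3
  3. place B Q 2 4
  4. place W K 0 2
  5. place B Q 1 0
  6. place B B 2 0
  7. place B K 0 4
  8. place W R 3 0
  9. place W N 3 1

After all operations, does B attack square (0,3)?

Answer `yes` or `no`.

Answer: yes

Derivation:
Op 1: place WB@(4,0)
Op 2: place WK@(1,3)
Op 3: place BQ@(2,4)
Op 4: place WK@(0,2)
Op 5: place BQ@(1,0)
Op 6: place BB@(2,0)
Op 7: place BK@(0,4)
Op 8: place WR@(3,0)
Op 9: place WN@(3,1)
Per-piece attacks for B:
  BK@(0,4): attacks (0,3) (1,4) (1,3)
  BQ@(1,0): attacks (1,1) (1,2) (1,3) (2,0) (0,0) (2,1) (3,2) (4,3) (0,1) [ray(0,1) blocked at (1,3); ray(1,0) blocked at (2,0)]
  BB@(2,0): attacks (3,1) (1,1) (0,2) [ray(1,1) blocked at (3,1); ray(-1,1) blocked at (0,2)]
  BQ@(2,4): attacks (2,3) (2,2) (2,1) (2,0) (3,4) (4,4) (1,4) (0,4) (3,3) (4,2) (1,3) [ray(0,-1) blocked at (2,0); ray(-1,0) blocked at (0,4); ray(-1,-1) blocked at (1,3)]
B attacks (0,3): yes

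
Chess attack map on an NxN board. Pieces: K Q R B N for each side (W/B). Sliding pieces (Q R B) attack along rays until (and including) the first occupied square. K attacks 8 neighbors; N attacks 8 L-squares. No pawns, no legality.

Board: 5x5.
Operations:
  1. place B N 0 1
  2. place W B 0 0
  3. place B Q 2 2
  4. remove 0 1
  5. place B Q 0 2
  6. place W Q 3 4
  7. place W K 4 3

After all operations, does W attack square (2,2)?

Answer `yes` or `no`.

Answer: yes

Derivation:
Op 1: place BN@(0,1)
Op 2: place WB@(0,0)
Op 3: place BQ@(2,2)
Op 4: remove (0,1)
Op 5: place BQ@(0,2)
Op 6: place WQ@(3,4)
Op 7: place WK@(4,3)
Per-piece attacks for W:
  WB@(0,0): attacks (1,1) (2,2) [ray(1,1) blocked at (2,2)]
  WQ@(3,4): attacks (3,3) (3,2) (3,1) (3,0) (4,4) (2,4) (1,4) (0,4) (4,3) (2,3) (1,2) (0,1) [ray(1,-1) blocked at (4,3)]
  WK@(4,3): attacks (4,4) (4,2) (3,3) (3,4) (3,2)
W attacks (2,2): yes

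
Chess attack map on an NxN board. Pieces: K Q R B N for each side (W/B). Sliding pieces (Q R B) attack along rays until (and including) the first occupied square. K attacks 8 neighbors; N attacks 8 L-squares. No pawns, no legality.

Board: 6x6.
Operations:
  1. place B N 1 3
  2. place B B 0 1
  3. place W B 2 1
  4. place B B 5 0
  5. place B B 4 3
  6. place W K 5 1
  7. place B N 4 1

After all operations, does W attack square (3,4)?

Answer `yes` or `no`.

Answer: no

Derivation:
Op 1: place BN@(1,3)
Op 2: place BB@(0,1)
Op 3: place WB@(2,1)
Op 4: place BB@(5,0)
Op 5: place BB@(4,3)
Op 6: place WK@(5,1)
Op 7: place BN@(4,1)
Per-piece attacks for W:
  WB@(2,1): attacks (3,2) (4,3) (3,0) (1,2) (0,3) (1,0) [ray(1,1) blocked at (4,3)]
  WK@(5,1): attacks (5,2) (5,0) (4,1) (4,2) (4,0)
W attacks (3,4): no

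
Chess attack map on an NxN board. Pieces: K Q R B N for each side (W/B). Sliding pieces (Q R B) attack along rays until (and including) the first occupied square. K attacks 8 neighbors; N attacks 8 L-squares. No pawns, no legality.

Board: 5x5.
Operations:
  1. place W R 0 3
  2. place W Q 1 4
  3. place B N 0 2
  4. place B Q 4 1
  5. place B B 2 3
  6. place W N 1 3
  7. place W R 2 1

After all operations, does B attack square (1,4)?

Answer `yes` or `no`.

Answer: yes

Derivation:
Op 1: place WR@(0,3)
Op 2: place WQ@(1,4)
Op 3: place BN@(0,2)
Op 4: place BQ@(4,1)
Op 5: place BB@(2,3)
Op 6: place WN@(1,3)
Op 7: place WR@(2,1)
Per-piece attacks for B:
  BN@(0,2): attacks (1,4) (2,3) (1,0) (2,1)
  BB@(2,3): attacks (3,4) (3,2) (4,1) (1,4) (1,2) (0,1) [ray(1,-1) blocked at (4,1); ray(-1,1) blocked at (1,4)]
  BQ@(4,1): attacks (4,2) (4,3) (4,4) (4,0) (3,1) (2,1) (3,2) (2,3) (3,0) [ray(-1,0) blocked at (2,1); ray(-1,1) blocked at (2,3)]
B attacks (1,4): yes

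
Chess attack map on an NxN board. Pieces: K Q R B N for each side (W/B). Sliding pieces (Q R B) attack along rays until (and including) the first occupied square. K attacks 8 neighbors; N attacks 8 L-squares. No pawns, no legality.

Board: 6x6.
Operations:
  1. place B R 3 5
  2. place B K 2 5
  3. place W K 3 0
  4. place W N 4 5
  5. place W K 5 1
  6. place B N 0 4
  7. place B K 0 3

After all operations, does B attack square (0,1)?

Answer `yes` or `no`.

Op 1: place BR@(3,5)
Op 2: place BK@(2,5)
Op 3: place WK@(3,0)
Op 4: place WN@(4,5)
Op 5: place WK@(5,1)
Op 6: place BN@(0,4)
Op 7: place BK@(0,3)
Per-piece attacks for B:
  BK@(0,3): attacks (0,4) (0,2) (1,3) (1,4) (1,2)
  BN@(0,4): attacks (2,5) (1,2) (2,3)
  BK@(2,5): attacks (2,4) (3,5) (1,5) (3,4) (1,4)
  BR@(3,5): attacks (3,4) (3,3) (3,2) (3,1) (3,0) (4,5) (2,5) [ray(0,-1) blocked at (3,0); ray(1,0) blocked at (4,5); ray(-1,0) blocked at (2,5)]
B attacks (0,1): no

Answer: no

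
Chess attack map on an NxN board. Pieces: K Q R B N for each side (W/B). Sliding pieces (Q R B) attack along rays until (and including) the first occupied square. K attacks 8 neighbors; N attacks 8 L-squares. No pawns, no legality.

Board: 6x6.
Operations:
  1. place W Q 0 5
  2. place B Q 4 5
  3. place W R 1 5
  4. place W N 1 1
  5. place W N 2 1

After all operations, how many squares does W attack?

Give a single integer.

Answer: 22

Derivation:
Op 1: place WQ@(0,5)
Op 2: place BQ@(4,5)
Op 3: place WR@(1,5)
Op 4: place WN@(1,1)
Op 5: place WN@(2,1)
Per-piece attacks for W:
  WQ@(0,5): attacks (0,4) (0,3) (0,2) (0,1) (0,0) (1,5) (1,4) (2,3) (3,2) (4,1) (5,0) [ray(1,0) blocked at (1,5)]
  WN@(1,1): attacks (2,3) (3,2) (0,3) (3,0)
  WR@(1,5): attacks (1,4) (1,3) (1,2) (1,1) (2,5) (3,5) (4,5) (0,5) [ray(0,-1) blocked at (1,1); ray(1,0) blocked at (4,5); ray(-1,0) blocked at (0,5)]
  WN@(2,1): attacks (3,3) (4,2) (1,3) (0,2) (4,0) (0,0)
Union (22 distinct): (0,0) (0,1) (0,2) (0,3) (0,4) (0,5) (1,1) (1,2) (1,3) (1,4) (1,5) (2,3) (2,5) (3,0) (3,2) (3,3) (3,5) (4,0) (4,1) (4,2) (4,5) (5,0)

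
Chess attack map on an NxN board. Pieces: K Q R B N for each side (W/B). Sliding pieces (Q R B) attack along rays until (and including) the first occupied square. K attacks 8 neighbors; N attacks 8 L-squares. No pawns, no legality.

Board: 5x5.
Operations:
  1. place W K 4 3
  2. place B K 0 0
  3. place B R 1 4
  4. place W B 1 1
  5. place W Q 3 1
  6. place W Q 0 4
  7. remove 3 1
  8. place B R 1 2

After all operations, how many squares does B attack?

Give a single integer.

Answer: 14

Derivation:
Op 1: place WK@(4,3)
Op 2: place BK@(0,0)
Op 3: place BR@(1,4)
Op 4: place WB@(1,1)
Op 5: place WQ@(3,1)
Op 6: place WQ@(0,4)
Op 7: remove (3,1)
Op 8: place BR@(1,2)
Per-piece attacks for B:
  BK@(0,0): attacks (0,1) (1,0) (1,1)
  BR@(1,2): attacks (1,3) (1,4) (1,1) (2,2) (3,2) (4,2) (0,2) [ray(0,1) blocked at (1,4); ray(0,-1) blocked at (1,1)]
  BR@(1,4): attacks (1,3) (1,2) (2,4) (3,4) (4,4) (0,4) [ray(0,-1) blocked at (1,2); ray(-1,0) blocked at (0,4)]
Union (14 distinct): (0,1) (0,2) (0,4) (1,0) (1,1) (1,2) (1,3) (1,4) (2,2) (2,4) (3,2) (3,4) (4,2) (4,4)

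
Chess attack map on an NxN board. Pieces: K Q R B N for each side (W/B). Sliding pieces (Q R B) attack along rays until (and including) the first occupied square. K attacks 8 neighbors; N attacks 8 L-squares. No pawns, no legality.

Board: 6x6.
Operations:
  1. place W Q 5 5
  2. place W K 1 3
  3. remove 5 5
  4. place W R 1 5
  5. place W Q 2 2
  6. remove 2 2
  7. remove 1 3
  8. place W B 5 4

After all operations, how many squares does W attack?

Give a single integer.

Answer: 13

Derivation:
Op 1: place WQ@(5,5)
Op 2: place WK@(1,3)
Op 3: remove (5,5)
Op 4: place WR@(1,5)
Op 5: place WQ@(2,2)
Op 6: remove (2,2)
Op 7: remove (1,3)
Op 8: place WB@(5,4)
Per-piece attacks for W:
  WR@(1,5): attacks (1,4) (1,3) (1,2) (1,1) (1,0) (2,5) (3,5) (4,5) (5,5) (0,5)
  WB@(5,4): attacks (4,5) (4,3) (3,2) (2,1) (1,0)
Union (13 distinct): (0,5) (1,0) (1,1) (1,2) (1,3) (1,4) (2,1) (2,5) (3,2) (3,5) (4,3) (4,5) (5,5)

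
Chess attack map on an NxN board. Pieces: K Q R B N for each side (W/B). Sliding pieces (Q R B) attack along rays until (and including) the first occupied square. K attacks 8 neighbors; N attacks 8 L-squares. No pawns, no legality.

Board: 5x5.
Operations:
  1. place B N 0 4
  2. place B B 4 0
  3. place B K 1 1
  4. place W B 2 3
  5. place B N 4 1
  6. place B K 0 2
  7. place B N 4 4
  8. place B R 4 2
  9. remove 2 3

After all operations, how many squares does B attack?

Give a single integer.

Op 1: place BN@(0,4)
Op 2: place BB@(4,0)
Op 3: place BK@(1,1)
Op 4: place WB@(2,3)
Op 5: place BN@(4,1)
Op 6: place BK@(0,2)
Op 7: place BN@(4,4)
Op 8: place BR@(4,2)
Op 9: remove (2,3)
Per-piece attacks for B:
  BK@(0,2): attacks (0,3) (0,1) (1,2) (1,3) (1,1)
  BN@(0,4): attacks (1,2) (2,3)
  BK@(1,1): attacks (1,2) (1,0) (2,1) (0,1) (2,2) (2,0) (0,2) (0,0)
  BB@(4,0): attacks (3,1) (2,2) (1,3) (0,4) [ray(-1,1) blocked at (0,4)]
  BN@(4,1): attacks (3,3) (2,2) (2,0)
  BR@(4,2): attacks (4,3) (4,4) (4,1) (3,2) (2,2) (1,2) (0,2) [ray(0,1) blocked at (4,4); ray(0,-1) blocked at (4,1); ray(-1,0) blocked at (0,2)]
  BN@(4,4): attacks (3,2) (2,3)
Union (19 distinct): (0,0) (0,1) (0,2) (0,3) (0,4) (1,0) (1,1) (1,2) (1,3) (2,0) (2,1) (2,2) (2,3) (3,1) (3,2) (3,3) (4,1) (4,3) (4,4)

Answer: 19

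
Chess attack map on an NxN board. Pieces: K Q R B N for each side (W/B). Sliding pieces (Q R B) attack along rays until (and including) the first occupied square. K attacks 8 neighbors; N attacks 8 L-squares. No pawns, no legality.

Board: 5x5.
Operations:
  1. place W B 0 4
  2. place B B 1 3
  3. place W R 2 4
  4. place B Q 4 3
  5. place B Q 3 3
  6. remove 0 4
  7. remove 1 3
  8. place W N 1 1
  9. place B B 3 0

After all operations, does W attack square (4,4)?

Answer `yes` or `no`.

Op 1: place WB@(0,4)
Op 2: place BB@(1,3)
Op 3: place WR@(2,4)
Op 4: place BQ@(4,3)
Op 5: place BQ@(3,3)
Op 6: remove (0,4)
Op 7: remove (1,3)
Op 8: place WN@(1,1)
Op 9: place BB@(3,0)
Per-piece attacks for W:
  WN@(1,1): attacks (2,3) (3,2) (0,3) (3,0)
  WR@(2,4): attacks (2,3) (2,2) (2,1) (2,0) (3,4) (4,4) (1,4) (0,4)
W attacks (4,4): yes

Answer: yes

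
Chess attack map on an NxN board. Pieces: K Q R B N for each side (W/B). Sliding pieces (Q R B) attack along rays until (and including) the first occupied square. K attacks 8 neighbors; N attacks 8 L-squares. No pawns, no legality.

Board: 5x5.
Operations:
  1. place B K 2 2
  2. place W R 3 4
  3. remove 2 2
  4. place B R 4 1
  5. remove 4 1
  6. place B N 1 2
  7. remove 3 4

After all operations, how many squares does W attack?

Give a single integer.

Op 1: place BK@(2,2)
Op 2: place WR@(3,4)
Op 3: remove (2,2)
Op 4: place BR@(4,1)
Op 5: remove (4,1)
Op 6: place BN@(1,2)
Op 7: remove (3,4)
Per-piece attacks for W:
Union (0 distinct): (none)

Answer: 0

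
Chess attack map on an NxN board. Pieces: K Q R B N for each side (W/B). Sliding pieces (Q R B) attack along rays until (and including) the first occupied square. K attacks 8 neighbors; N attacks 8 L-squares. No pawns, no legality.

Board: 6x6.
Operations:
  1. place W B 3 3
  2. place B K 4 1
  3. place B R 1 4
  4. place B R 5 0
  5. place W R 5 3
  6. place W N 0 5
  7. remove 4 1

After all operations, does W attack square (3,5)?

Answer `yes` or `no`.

Answer: no

Derivation:
Op 1: place WB@(3,3)
Op 2: place BK@(4,1)
Op 3: place BR@(1,4)
Op 4: place BR@(5,0)
Op 5: place WR@(5,3)
Op 6: place WN@(0,5)
Op 7: remove (4,1)
Per-piece attacks for W:
  WN@(0,5): attacks (1,3) (2,4)
  WB@(3,3): attacks (4,4) (5,5) (4,2) (5,1) (2,4) (1,5) (2,2) (1,1) (0,0)
  WR@(5,3): attacks (5,4) (5,5) (5,2) (5,1) (5,0) (4,3) (3,3) [ray(0,-1) blocked at (5,0); ray(-1,0) blocked at (3,3)]
W attacks (3,5): no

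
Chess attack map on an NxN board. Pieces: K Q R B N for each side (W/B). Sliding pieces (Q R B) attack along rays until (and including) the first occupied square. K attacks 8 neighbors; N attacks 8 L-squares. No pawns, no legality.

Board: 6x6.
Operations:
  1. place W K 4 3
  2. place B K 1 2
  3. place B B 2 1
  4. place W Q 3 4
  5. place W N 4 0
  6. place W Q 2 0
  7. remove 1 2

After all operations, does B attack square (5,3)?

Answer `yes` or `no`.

Op 1: place WK@(4,3)
Op 2: place BK@(1,2)
Op 3: place BB@(2,1)
Op 4: place WQ@(3,4)
Op 5: place WN@(4,0)
Op 6: place WQ@(2,0)
Op 7: remove (1,2)
Per-piece attacks for B:
  BB@(2,1): attacks (3,2) (4,3) (3,0) (1,2) (0,3) (1,0) [ray(1,1) blocked at (4,3)]
B attacks (5,3): no

Answer: no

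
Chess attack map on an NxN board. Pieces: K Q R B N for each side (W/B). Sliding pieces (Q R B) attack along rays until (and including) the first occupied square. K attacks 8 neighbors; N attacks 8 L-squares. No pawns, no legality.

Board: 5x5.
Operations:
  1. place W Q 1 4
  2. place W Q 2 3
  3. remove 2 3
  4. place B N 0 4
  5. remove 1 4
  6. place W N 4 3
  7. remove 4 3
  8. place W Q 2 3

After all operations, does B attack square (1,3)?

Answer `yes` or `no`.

Op 1: place WQ@(1,4)
Op 2: place WQ@(2,3)
Op 3: remove (2,3)
Op 4: place BN@(0,4)
Op 5: remove (1,4)
Op 6: place WN@(4,3)
Op 7: remove (4,3)
Op 8: place WQ@(2,3)
Per-piece attacks for B:
  BN@(0,4): attacks (1,2) (2,3)
B attacks (1,3): no

Answer: no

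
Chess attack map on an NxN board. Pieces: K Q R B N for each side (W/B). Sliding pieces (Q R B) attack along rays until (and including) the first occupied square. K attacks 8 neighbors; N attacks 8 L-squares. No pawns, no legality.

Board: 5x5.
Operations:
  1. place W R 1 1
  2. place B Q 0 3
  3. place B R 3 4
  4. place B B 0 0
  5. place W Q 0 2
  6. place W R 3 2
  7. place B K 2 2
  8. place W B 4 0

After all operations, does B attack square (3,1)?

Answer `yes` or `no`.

Answer: yes

Derivation:
Op 1: place WR@(1,1)
Op 2: place BQ@(0,3)
Op 3: place BR@(3,4)
Op 4: place BB@(0,0)
Op 5: place WQ@(0,2)
Op 6: place WR@(3,2)
Op 7: place BK@(2,2)
Op 8: place WB@(4,0)
Per-piece attacks for B:
  BB@(0,0): attacks (1,1) [ray(1,1) blocked at (1,1)]
  BQ@(0,3): attacks (0,4) (0,2) (1,3) (2,3) (3,3) (4,3) (1,4) (1,2) (2,1) (3,0) [ray(0,-1) blocked at (0,2)]
  BK@(2,2): attacks (2,3) (2,1) (3,2) (1,2) (3,3) (3,1) (1,3) (1,1)
  BR@(3,4): attacks (3,3) (3,2) (4,4) (2,4) (1,4) (0,4) [ray(0,-1) blocked at (3,2)]
B attacks (3,1): yes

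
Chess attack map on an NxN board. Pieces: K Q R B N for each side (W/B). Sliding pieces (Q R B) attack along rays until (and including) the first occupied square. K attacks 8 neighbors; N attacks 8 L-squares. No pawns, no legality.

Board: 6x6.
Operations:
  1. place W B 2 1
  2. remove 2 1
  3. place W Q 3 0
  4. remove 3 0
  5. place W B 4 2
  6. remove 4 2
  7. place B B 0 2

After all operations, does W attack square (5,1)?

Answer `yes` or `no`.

Op 1: place WB@(2,1)
Op 2: remove (2,1)
Op 3: place WQ@(3,0)
Op 4: remove (3,0)
Op 5: place WB@(4,2)
Op 6: remove (4,2)
Op 7: place BB@(0,2)
Per-piece attacks for W:
W attacks (5,1): no

Answer: no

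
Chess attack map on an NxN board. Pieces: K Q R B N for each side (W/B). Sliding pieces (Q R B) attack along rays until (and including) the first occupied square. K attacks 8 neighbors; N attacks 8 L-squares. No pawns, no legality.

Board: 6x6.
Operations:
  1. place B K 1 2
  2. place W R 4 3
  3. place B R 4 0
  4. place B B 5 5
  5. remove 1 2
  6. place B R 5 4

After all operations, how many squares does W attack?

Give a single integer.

Op 1: place BK@(1,2)
Op 2: place WR@(4,3)
Op 3: place BR@(4,0)
Op 4: place BB@(5,5)
Op 5: remove (1,2)
Op 6: place BR@(5,4)
Per-piece attacks for W:
  WR@(4,3): attacks (4,4) (4,5) (4,2) (4,1) (4,0) (5,3) (3,3) (2,3) (1,3) (0,3) [ray(0,-1) blocked at (4,0)]
Union (10 distinct): (0,3) (1,3) (2,3) (3,3) (4,0) (4,1) (4,2) (4,4) (4,5) (5,3)

Answer: 10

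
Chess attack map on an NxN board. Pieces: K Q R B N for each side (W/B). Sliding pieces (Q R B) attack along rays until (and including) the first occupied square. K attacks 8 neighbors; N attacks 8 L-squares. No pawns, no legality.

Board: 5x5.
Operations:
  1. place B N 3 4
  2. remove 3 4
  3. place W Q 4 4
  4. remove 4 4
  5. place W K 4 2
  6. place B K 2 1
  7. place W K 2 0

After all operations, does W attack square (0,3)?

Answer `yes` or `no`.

Op 1: place BN@(3,4)
Op 2: remove (3,4)
Op 3: place WQ@(4,4)
Op 4: remove (4,4)
Op 5: place WK@(4,2)
Op 6: place BK@(2,1)
Op 7: place WK@(2,0)
Per-piece attacks for W:
  WK@(2,0): attacks (2,1) (3,0) (1,0) (3,1) (1,1)
  WK@(4,2): attacks (4,3) (4,1) (3,2) (3,3) (3,1)
W attacks (0,3): no

Answer: no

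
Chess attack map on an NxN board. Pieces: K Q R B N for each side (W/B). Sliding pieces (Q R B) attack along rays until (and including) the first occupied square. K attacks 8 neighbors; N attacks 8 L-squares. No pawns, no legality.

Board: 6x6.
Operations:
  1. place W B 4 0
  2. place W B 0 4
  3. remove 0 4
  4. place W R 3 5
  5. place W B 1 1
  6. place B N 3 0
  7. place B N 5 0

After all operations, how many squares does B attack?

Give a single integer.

Op 1: place WB@(4,0)
Op 2: place WB@(0,4)
Op 3: remove (0,4)
Op 4: place WR@(3,5)
Op 5: place WB@(1,1)
Op 6: place BN@(3,0)
Op 7: place BN@(5,0)
Per-piece attacks for B:
  BN@(3,0): attacks (4,2) (5,1) (2,2) (1,1)
  BN@(5,0): attacks (4,2) (3,1)
Union (5 distinct): (1,1) (2,2) (3,1) (4,2) (5,1)

Answer: 5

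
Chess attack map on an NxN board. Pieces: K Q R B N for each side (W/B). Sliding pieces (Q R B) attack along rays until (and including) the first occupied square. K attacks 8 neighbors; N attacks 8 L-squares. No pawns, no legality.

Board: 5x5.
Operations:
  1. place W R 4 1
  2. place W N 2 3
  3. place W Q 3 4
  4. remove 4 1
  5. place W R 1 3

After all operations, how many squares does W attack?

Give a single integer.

Op 1: place WR@(4,1)
Op 2: place WN@(2,3)
Op 3: place WQ@(3,4)
Op 4: remove (4,1)
Op 5: place WR@(1,3)
Per-piece attacks for W:
  WR@(1,3): attacks (1,4) (1,2) (1,1) (1,0) (2,3) (0,3) [ray(1,0) blocked at (2,3)]
  WN@(2,3): attacks (4,4) (0,4) (3,1) (4,2) (1,1) (0,2)
  WQ@(3,4): attacks (3,3) (3,2) (3,1) (3,0) (4,4) (2,4) (1,4) (0,4) (4,3) (2,3) [ray(-1,-1) blocked at (2,3)]
Union (16 distinct): (0,2) (0,3) (0,4) (1,0) (1,1) (1,2) (1,4) (2,3) (2,4) (3,0) (3,1) (3,2) (3,3) (4,2) (4,3) (4,4)

Answer: 16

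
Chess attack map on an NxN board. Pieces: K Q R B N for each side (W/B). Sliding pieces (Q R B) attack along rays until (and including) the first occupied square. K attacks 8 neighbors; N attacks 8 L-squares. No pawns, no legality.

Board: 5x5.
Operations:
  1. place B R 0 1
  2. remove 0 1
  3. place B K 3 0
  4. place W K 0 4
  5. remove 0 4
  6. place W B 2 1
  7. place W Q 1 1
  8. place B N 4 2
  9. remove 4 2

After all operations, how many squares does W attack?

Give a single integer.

Answer: 16

Derivation:
Op 1: place BR@(0,1)
Op 2: remove (0,1)
Op 3: place BK@(3,0)
Op 4: place WK@(0,4)
Op 5: remove (0,4)
Op 6: place WB@(2,1)
Op 7: place WQ@(1,1)
Op 8: place BN@(4,2)
Op 9: remove (4,2)
Per-piece attacks for W:
  WQ@(1,1): attacks (1,2) (1,3) (1,4) (1,0) (2,1) (0,1) (2,2) (3,3) (4,4) (2,0) (0,2) (0,0) [ray(1,0) blocked at (2,1)]
  WB@(2,1): attacks (3,2) (4,3) (3,0) (1,2) (0,3) (1,0) [ray(1,-1) blocked at (3,0)]
Union (16 distinct): (0,0) (0,1) (0,2) (0,3) (1,0) (1,2) (1,3) (1,4) (2,0) (2,1) (2,2) (3,0) (3,2) (3,3) (4,3) (4,4)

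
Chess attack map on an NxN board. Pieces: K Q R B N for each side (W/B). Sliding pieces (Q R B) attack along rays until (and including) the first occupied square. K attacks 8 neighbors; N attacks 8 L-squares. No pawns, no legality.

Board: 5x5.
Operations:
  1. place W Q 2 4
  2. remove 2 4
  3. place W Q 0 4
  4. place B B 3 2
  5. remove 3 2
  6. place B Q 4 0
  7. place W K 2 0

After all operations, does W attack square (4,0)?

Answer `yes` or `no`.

Op 1: place WQ@(2,4)
Op 2: remove (2,4)
Op 3: place WQ@(0,4)
Op 4: place BB@(3,2)
Op 5: remove (3,2)
Op 6: place BQ@(4,0)
Op 7: place WK@(2,0)
Per-piece attacks for W:
  WQ@(0,4): attacks (0,3) (0,2) (0,1) (0,0) (1,4) (2,4) (3,4) (4,4) (1,3) (2,2) (3,1) (4,0) [ray(1,-1) blocked at (4,0)]
  WK@(2,0): attacks (2,1) (3,0) (1,0) (3,1) (1,1)
W attacks (4,0): yes

Answer: yes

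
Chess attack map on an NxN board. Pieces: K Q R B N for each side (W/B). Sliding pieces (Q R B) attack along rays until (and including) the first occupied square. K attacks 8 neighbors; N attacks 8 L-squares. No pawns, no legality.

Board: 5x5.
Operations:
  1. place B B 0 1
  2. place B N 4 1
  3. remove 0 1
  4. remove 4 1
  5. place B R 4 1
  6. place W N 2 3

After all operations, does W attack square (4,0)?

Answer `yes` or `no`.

Op 1: place BB@(0,1)
Op 2: place BN@(4,1)
Op 3: remove (0,1)
Op 4: remove (4,1)
Op 5: place BR@(4,1)
Op 6: place WN@(2,3)
Per-piece attacks for W:
  WN@(2,3): attacks (4,4) (0,4) (3,1) (4,2) (1,1) (0,2)
W attacks (4,0): no

Answer: no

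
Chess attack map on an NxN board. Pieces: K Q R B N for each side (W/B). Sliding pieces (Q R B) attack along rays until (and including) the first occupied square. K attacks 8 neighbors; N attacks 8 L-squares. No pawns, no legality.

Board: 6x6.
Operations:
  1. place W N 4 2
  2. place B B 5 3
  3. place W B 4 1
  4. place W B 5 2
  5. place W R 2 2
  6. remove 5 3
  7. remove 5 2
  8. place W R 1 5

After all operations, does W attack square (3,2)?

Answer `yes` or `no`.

Answer: yes

Derivation:
Op 1: place WN@(4,2)
Op 2: place BB@(5,3)
Op 3: place WB@(4,1)
Op 4: place WB@(5,2)
Op 5: place WR@(2,2)
Op 6: remove (5,3)
Op 7: remove (5,2)
Op 8: place WR@(1,5)
Per-piece attacks for W:
  WR@(1,5): attacks (1,4) (1,3) (1,2) (1,1) (1,0) (2,5) (3,5) (4,5) (5,5) (0,5)
  WR@(2,2): attacks (2,3) (2,4) (2,5) (2,1) (2,0) (3,2) (4,2) (1,2) (0,2) [ray(1,0) blocked at (4,2)]
  WB@(4,1): attacks (5,2) (5,0) (3,2) (2,3) (1,4) (0,5) (3,0)
  WN@(4,2): attacks (5,4) (3,4) (2,3) (5,0) (3,0) (2,1)
W attacks (3,2): yes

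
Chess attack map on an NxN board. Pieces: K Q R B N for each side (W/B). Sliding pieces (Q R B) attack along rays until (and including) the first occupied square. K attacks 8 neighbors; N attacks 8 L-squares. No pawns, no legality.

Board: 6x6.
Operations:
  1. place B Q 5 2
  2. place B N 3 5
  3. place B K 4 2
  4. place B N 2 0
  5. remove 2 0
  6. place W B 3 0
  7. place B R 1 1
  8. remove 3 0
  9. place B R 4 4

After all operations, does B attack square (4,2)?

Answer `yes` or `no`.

Answer: yes

Derivation:
Op 1: place BQ@(5,2)
Op 2: place BN@(3,5)
Op 3: place BK@(4,2)
Op 4: place BN@(2,0)
Op 5: remove (2,0)
Op 6: place WB@(3,0)
Op 7: place BR@(1,1)
Op 8: remove (3,0)
Op 9: place BR@(4,4)
Per-piece attacks for B:
  BR@(1,1): attacks (1,2) (1,3) (1,4) (1,5) (1,0) (2,1) (3,1) (4,1) (5,1) (0,1)
  BN@(3,5): attacks (4,3) (5,4) (2,3) (1,4)
  BK@(4,2): attacks (4,3) (4,1) (5,2) (3,2) (5,3) (5,1) (3,3) (3,1)
  BR@(4,4): attacks (4,5) (4,3) (4,2) (5,4) (3,4) (2,4) (1,4) (0,4) [ray(0,-1) blocked at (4,2)]
  BQ@(5,2): attacks (5,3) (5,4) (5,5) (5,1) (5,0) (4,2) (4,3) (3,4) (2,5) (4,1) (3,0) [ray(-1,0) blocked at (4,2)]
B attacks (4,2): yes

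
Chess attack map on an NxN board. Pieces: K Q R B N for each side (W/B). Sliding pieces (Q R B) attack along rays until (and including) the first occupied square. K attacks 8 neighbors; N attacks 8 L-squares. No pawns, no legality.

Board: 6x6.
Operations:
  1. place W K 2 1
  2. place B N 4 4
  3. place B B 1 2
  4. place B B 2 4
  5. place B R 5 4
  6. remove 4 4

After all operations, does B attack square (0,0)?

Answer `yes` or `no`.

Op 1: place WK@(2,1)
Op 2: place BN@(4,4)
Op 3: place BB@(1,2)
Op 4: place BB@(2,4)
Op 5: place BR@(5,4)
Op 6: remove (4,4)
Per-piece attacks for B:
  BB@(1,2): attacks (2,3) (3,4) (4,5) (2,1) (0,3) (0,1) [ray(1,-1) blocked at (2,1)]
  BB@(2,4): attacks (3,5) (3,3) (4,2) (5,1) (1,5) (1,3) (0,2)
  BR@(5,4): attacks (5,5) (5,3) (5,2) (5,1) (5,0) (4,4) (3,4) (2,4) [ray(-1,0) blocked at (2,4)]
B attacks (0,0): no

Answer: no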